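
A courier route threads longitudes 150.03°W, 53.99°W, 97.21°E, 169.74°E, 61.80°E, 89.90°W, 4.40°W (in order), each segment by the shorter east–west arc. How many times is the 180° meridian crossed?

Leg 1: -150.03° → -53.99°, shortest Δλ = 96.04° (east) — does not cross 180°.
Leg 2: -53.99° → +97.21°, shortest Δλ = 151.2° (east) — does not cross 180°.
Leg 3: +97.21° → +169.74°, shortest Δλ = 72.53° (east) — does not cross 180°.
Leg 4: +169.74° → +61.80°, shortest Δλ = -107.94° (west) — does not cross 180°.
Leg 5: +61.80° → -89.90°, shortest Δλ = -151.7° (west) — does not cross 180°.
Leg 6: -89.90° → -4.40°, shortest Δλ = 85.5° (east) — does not cross 180°.
Total crossings: 0.

0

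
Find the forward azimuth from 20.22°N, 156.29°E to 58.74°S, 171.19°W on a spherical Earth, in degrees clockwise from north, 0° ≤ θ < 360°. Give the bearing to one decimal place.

Δλ = -171.19 − 156.29 = -327.48°; wrapped into (−180°, 180°]: 32.52°.
θ = atan2( sin Δλ · cos φ₂ , cos φ₁ · sin φ₂ − sin φ₁ · cos φ₂ · cos Δλ )
  = atan2(0.27897, -0.95337) = 163.690° → normalised to [0°, 360°): 163.690°.

163.7°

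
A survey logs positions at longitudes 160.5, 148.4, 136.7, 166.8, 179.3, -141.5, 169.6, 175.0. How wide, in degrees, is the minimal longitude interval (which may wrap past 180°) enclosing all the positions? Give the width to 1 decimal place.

Sort the longitudes: -141.5°, +136.7°, +148.4°, +160.5°, +166.8°, +169.6°, +175.0°, +179.3°.
Eastward gaps between consecutive values (wrapping around): 278.2°, 11.7°, 12.1°, 6.3°, 2.8°, 5.4°, 4.3°, 39.2°.
Largest gap = 278.2° ⇒ minimal covering band is its complement: 360° − 278.2° = 81.8°.
Band runs from +136.7° eastward to -141.5°, crossing the antimeridian.

81.8°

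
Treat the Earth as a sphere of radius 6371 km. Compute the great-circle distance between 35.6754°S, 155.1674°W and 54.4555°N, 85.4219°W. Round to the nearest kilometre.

Δλ = -85.4219 − -155.1674 = 69.7455°.
Δφ = 54.4555 − -35.6754 = 90.1309°.
a = sin²(Δφ/2) + cos φ₁ · cos φ₂ · sin²(Δλ/2) = 0.655519.
c = 2·atan2(√a, √(1−a)) = 1.88708 rad → d = 6371·c ≈ 12022.60 km.

12023 km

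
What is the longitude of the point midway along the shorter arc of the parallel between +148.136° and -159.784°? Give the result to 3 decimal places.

Signed shortest Δλ from +148.136° to -159.784° is +52.080°.
Midpoint longitude = +148.136° + (+52.080°)/2 = +148.136° + 26.040° = +174.176°.
(The naïve average (+148.136 + -159.784)/2 = -5.824° is on the wrong side of the globe.)

+174.176°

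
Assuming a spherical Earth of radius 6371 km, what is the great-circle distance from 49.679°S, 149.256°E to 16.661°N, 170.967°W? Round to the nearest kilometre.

8346 km

Δλ = -170.967 − 149.256 = -320.223°; wrapped into (−180°, 180°]: 39.777°.
Δφ = 16.661 − -49.679 = 66.340°.
a = sin²(Δφ/2) + cos φ₁ · cos φ₂ · sin²(Δλ/2) = 0.371087.
c = 2·atan2(√a, √(1−a)) = 1.31003 rad → d = 6371·c ≈ 8346.17 km.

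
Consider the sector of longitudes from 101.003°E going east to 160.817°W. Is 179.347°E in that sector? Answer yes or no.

Band width going east from +101.003° to -160.817°: ((-160.817 − 101.003) mod 360) = 98.180°.
Offset of +179.347° east of the west edge: ((179.347 − 101.003) mod 360) = 78.344°.
78.344° ≤ 98.180° ⇒ inside.

Yes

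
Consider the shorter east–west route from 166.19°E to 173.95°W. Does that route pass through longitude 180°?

Yes

Naïve |-173.95 − 166.19| = 340.14° > 180°, so the shorter arc goes the other way round — across 180°.
Signed shortest Δλ = ((-173.95 − 166.19 + 180) mod 360) − 180 = 19.86°.
Going east by 19.86° from +166.19° passes through 180° before reaching -173.95°.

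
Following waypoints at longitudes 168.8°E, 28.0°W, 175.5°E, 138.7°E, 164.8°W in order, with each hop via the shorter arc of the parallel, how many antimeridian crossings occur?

Leg 1: +168.8° → -28.0°, shortest Δλ = 163.2° (east) — crosses 180°.
Leg 2: -28.0° → +175.5°, shortest Δλ = -156.5° (west) — crosses 180°.
Leg 3: +175.5° → +138.7°, shortest Δλ = -36.8° (west) — does not cross 180°.
Leg 4: +138.7° → -164.8°, shortest Δλ = 56.5° (east) — crosses 180°.
Total crossings: 3.

3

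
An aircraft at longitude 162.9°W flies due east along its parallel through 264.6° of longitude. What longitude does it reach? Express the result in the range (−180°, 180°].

Start at -162.9°; shift +264.6° → +101.7°.
+101.7° already lies in (−180°, 180°].

101.7°E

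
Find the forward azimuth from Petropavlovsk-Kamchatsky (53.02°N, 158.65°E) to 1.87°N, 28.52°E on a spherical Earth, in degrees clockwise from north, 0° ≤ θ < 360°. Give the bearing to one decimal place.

Δλ = 28.52 − 158.65 = -130.13°.
θ = atan2( sin Δλ · cos φ₂ , cos φ₁ · sin φ₂ − sin φ₁ · cos φ₂ · cos Δλ )
  = atan2(-0.76418, 0.53423) = -55.043° → normalised to [0°, 360°): 304.957°.

305.0°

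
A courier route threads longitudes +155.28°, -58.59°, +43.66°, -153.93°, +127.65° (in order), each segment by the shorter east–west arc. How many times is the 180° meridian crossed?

3

Leg 1: +155.28° → -58.59°, shortest Δλ = 146.13° (east) — crosses 180°.
Leg 2: -58.59° → +43.66°, shortest Δλ = 102.25° (east) — does not cross 180°.
Leg 3: +43.66° → -153.93°, shortest Δλ = 162.41° (east) — crosses 180°.
Leg 4: -153.93° → +127.65°, shortest Δλ = -78.42° (west) — crosses 180°.
Total crossings: 3.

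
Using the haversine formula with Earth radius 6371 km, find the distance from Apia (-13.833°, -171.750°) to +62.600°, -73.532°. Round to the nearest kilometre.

Δλ = -73.532 − -171.750 = 98.218°.
Δφ = 62.600 − -13.833 = 76.433°.
a = sin²(Δφ/2) + cos φ₁ · cos φ₂ · sin²(Δλ/2) = 0.638072.
c = 2·atan2(√a, √(1−a)) = 1.85058 rad → d = 6371·c ≈ 11790.02 km.

11790 km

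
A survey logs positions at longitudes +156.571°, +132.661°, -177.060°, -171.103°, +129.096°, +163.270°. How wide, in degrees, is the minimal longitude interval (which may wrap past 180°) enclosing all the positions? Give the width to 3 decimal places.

59.801°

Sort the longitudes: -177.060°, -171.103°, +129.096°, +132.661°, +156.571°, +163.270°.
Eastward gaps between consecutive values (wrapping around): 5.957°, 300.199°, 3.565°, 23.910°, 6.699°, 19.670°.
Largest gap = 300.199° ⇒ minimal covering band is its complement: 360° − 300.199° = 59.801°.
Band runs from +129.096° eastward to -171.103°, crossing the antimeridian.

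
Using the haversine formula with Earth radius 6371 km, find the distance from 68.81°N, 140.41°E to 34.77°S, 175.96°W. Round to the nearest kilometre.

Δλ = -175.96 − 140.41 = -316.37°; wrapped into (−180°, 180°]: 43.63°.
Δφ = -34.77 − 68.81 = -103.58°.
a = sin²(Δφ/2) + cos φ₁ · cos φ₂ · sin²(Δλ/2) = 0.658405.
c = 2·atan2(√a, √(1−a)) = 1.89316 rad → d = 6371·c ≈ 12061.32 km.

12061 km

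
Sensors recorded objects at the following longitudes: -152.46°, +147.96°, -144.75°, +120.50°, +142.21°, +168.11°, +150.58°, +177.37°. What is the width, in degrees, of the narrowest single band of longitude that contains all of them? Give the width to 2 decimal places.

Sort the longitudes: -152.46°, -144.75°, +120.50°, +142.21°, +147.96°, +150.58°, +168.11°, +177.37°.
Eastward gaps between consecutive values (wrapping around): 7.71°, 265.25°, 21.71°, 5.75°, 2.62°, 17.53°, 9.26°, 30.17°.
Largest gap = 265.25° ⇒ minimal covering band is its complement: 360° − 265.25° = 94.75°.
Band runs from +120.50° eastward to -144.75°, crossing the antimeridian.

94.75°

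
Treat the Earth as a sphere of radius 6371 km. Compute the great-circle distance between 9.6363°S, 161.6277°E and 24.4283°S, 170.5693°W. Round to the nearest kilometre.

Δλ = -170.5693 − 161.6277 = -332.1970°; wrapped into (−180°, 180°]: 27.8030°.
Δφ = -24.4283 − -9.6363 = -14.7920°.
a = sin²(Δφ/2) + cos φ₁ · cos φ₂ · sin²(Δλ/2) = 0.068383.
c = 2·atan2(√a, √(1−a)) = 0.52916 rad → d = 6371·c ≈ 3371.26 km.

3371 km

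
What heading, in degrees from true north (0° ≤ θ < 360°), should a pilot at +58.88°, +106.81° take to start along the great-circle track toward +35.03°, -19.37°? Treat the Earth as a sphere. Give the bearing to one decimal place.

Δλ = -19.37 − 106.81 = -126.18°.
θ = atan2( sin Δλ · cos φ₂ , cos φ₁ · sin φ₂ − sin φ₁ · cos φ₂ · cos Δλ )
  = atan2(-0.66095, 0.71049) = -42.931° → normalised to [0°, 360°): 317.069°.

317.1°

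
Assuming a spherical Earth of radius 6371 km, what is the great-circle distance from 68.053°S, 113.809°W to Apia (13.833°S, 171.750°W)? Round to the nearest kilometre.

Δλ = -171.750 − -113.809 = -57.941°.
Δφ = -13.833 − -68.053 = 54.220°.
a = sin²(Δφ/2) + cos φ₁ · cos φ₂ · sin²(Δλ/2) = 0.292803.
c = 2·atan2(√a, √(1−a)) = 1.14352 rad → d = 6371·c ≈ 7285.36 km.

7285 km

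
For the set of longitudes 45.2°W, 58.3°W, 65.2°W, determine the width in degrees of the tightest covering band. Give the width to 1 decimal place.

20.0°

Sort the longitudes: -65.2°, -58.3°, -45.2°.
Eastward gaps between consecutive values (wrapping around): 6.9°, 13.1°, 340.0°.
Largest gap = 340.0° ⇒ minimal covering band is its complement: 360° − 340.0° = 20.0°.
Band runs from -65.2° eastward to -45.2°.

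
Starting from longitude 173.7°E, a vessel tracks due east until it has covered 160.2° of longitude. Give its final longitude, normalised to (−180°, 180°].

26.1°W

Start at +173.7°; shift +160.2° → +333.9°.
+333.9° lies outside (−180°, 180°]; subtract 360° → -26.1°.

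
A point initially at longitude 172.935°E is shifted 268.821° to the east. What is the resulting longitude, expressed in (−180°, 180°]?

81.756°E

Start at +172.935°; shift +268.821° → +441.756°.
+441.756° lies outside (−180°, 180°]; subtract 360° → +81.756°.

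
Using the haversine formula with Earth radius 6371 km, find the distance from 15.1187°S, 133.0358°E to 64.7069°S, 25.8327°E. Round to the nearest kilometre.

Δλ = 25.8327 − 133.0358 = -107.2031°.
Δφ = -64.7069 − -15.1187 = -49.5882°.
a = sin²(Δφ/2) + cos φ₁ · cos φ₂ · sin²(Δλ/2) = 0.443087.
c = 2·atan2(√a, √(1−a)) = 1.45672 rad → d = 6371·c ≈ 9280.78 km.

9281 km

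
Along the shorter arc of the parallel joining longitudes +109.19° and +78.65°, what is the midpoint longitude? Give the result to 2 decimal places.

Signed shortest Δλ from +109.19° to +78.65° is -30.54°.
Midpoint longitude = +109.19° + (-30.54°)/2 = +109.19° − 15.27° = +93.92°.

+93.92°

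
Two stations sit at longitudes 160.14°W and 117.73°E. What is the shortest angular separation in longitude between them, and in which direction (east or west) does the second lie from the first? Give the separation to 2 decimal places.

Raw difference: 117.73 − -160.14 = 277.87°.
Normalise into (−180°, 180°]: 277.87° − 360° = -82.13°.
Negative ⇒ the second point lies to the west; separation 82.13°.

82.13° west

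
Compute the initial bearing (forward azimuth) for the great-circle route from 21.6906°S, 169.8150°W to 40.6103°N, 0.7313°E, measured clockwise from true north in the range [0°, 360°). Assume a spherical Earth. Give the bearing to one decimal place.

Δλ = 0.7313 − -169.8150 = 170.5463°.
θ = atan2( sin Δλ · cos φ₂ , cos φ₁ · sin φ₂ − sin φ₁ · cos φ₂ · cos Δλ )
  = atan2(0.12469, 0.32805) = 20.812° → normalised to [0°, 360°): 20.812°.

20.8°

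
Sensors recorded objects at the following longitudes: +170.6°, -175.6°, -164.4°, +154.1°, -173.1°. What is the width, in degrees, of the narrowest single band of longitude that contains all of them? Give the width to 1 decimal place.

41.5°

Sort the longitudes: -175.6°, -173.1°, -164.4°, +154.1°, +170.6°.
Eastward gaps between consecutive values (wrapping around): 2.5°, 8.7°, 318.5°, 16.5°, 13.8°.
Largest gap = 318.5° ⇒ minimal covering band is its complement: 360° − 318.5° = 41.5°.
Band runs from +154.1° eastward to -164.4°, crossing the antimeridian.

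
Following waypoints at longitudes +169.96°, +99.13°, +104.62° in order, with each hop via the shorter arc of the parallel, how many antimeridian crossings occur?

0

Leg 1: +169.96° → +99.13°, shortest Δλ = -70.83° (west) — does not cross 180°.
Leg 2: +99.13° → +104.62°, shortest Δλ = 5.49° (east) — does not cross 180°.
Total crossings: 0.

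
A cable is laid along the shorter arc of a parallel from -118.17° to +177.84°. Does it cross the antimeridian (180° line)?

Yes

Naïve |177.84 − -118.17| = 296.01° > 180°, so the shorter arc goes the other way round — across 180°.
Signed shortest Δλ = ((177.84 − -118.17 + 180) mod 360) − 180 = -63.99°.
Going west by 63.99° from -118.17° passes through 180° before reaching +177.84°.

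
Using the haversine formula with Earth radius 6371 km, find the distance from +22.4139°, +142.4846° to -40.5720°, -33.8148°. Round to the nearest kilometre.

17966 km

Δλ = -33.8148 − 142.4846 = -176.2994°.
Δφ = -40.5720 − 22.4139 = -62.9859°.
a = sin²(Δφ/2) + cos φ₁ · cos φ₂ · sin²(Δλ/2) = 0.974368.
c = 2·atan2(√a, √(1−a)) = 2.82001 rad → d = 6371·c ≈ 17966.28 km.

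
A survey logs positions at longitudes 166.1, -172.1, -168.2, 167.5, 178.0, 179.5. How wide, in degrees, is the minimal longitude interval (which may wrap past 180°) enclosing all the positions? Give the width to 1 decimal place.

Sort the longitudes: -172.1°, -168.2°, +166.1°, +167.5°, +178.0°, +179.5°.
Eastward gaps between consecutive values (wrapping around): 3.9°, 334.3°, 1.4°, 10.5°, 1.5°, 8.4°.
Largest gap = 334.3° ⇒ minimal covering band is its complement: 360° − 334.3° = 25.7°.
Band runs from +166.1° eastward to -168.2°, crossing the antimeridian.

25.7°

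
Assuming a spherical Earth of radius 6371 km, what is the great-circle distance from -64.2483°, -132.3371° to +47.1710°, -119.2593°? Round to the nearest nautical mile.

6718 nmi

Δλ = -119.2593 − -132.3371 = 13.0778°.
Δφ = 47.1710 − -64.2483 = 111.4193°.
a = sin²(Δφ/2) + cos φ₁ · cos φ₂ · sin²(Δλ/2) = 0.686425.
c = 2·atan2(√a, √(1−a)) = 1.95288 rad → d = 6371·c ≈ 12441.77 km ≈ 6718.02 nmi.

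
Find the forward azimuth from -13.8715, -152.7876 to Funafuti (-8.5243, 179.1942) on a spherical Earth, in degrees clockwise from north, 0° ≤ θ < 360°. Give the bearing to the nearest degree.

Δλ = 179.1942 − -152.7876 = 331.9818°; wrapped into (−180°, 180°]: -28.0182°.
θ = atan2( sin Δλ · cos φ₂ , cos φ₁ · sin φ₂ − sin φ₁ · cos φ₂ · cos Δλ )
  = atan2(-0.46456, 0.06540) = -81.986° → normalised to [0°, 360°): 278.014°.

278°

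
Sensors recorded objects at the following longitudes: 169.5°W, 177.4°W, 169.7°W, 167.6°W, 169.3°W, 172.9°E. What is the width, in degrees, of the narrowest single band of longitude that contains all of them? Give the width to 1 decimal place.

19.5°

Sort the longitudes: -177.4°, -169.7°, -169.5°, -169.3°, -167.6°, +172.9°.
Eastward gaps between consecutive values (wrapping around): 7.7°, 0.2°, 0.2°, 1.7°, 340.5°, 9.7°.
Largest gap = 340.5° ⇒ minimal covering band is its complement: 360° − 340.5° = 19.5°.
Band runs from +172.9° eastward to -167.6°, crossing the antimeridian.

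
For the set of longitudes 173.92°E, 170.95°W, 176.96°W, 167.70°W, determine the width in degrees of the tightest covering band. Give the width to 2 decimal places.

18.38°

Sort the longitudes: -176.96°, -170.95°, -167.70°, +173.92°.
Eastward gaps between consecutive values (wrapping around): 6.01°, 3.25°, 341.62°, 9.12°.
Largest gap = 341.62° ⇒ minimal covering band is its complement: 360° − 341.62° = 18.38°.
Band runs from +173.92° eastward to -167.70°, crossing the antimeridian.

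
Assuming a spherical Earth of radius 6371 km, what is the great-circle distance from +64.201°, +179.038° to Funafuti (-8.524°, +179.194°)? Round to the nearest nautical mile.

Δλ = 179.194 − 179.038 = 0.156°.
Δφ = -8.524 − 64.201 = -72.725°.
a = sin²(Δφ/2) + cos φ₁ · cos φ₂ · sin²(Δλ/2) = 0.351522.
c = 2·atan2(√a, √(1−a)) = 1.26929 rad → d = 6371·c ≈ 8086.66 km ≈ 4366.45 nmi.

4366 nmi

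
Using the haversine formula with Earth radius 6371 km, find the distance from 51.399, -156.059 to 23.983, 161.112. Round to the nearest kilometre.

Δλ = 161.112 − -156.059 = 317.171°; wrapped into (−180°, 180°]: -42.829°.
Δφ = 23.983 − 51.399 = -27.416°.
a = sin²(Δφ/2) + cos φ₁ · cos φ₂ · sin²(Δλ/2) = 0.132146.
c = 2·atan2(√a, √(1−a)) = 0.74408 rad → d = 6371·c ≈ 4740.56 km.

4741 km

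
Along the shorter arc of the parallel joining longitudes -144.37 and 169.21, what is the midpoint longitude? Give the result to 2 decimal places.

-167.58°

Signed shortest Δλ from -144.37° to +169.21° is -46.42°.
Midpoint longitude = -144.37° + (-46.42°)/2 = -144.37° − 23.21° = -167.58°.
(The naïve average (-144.37 + +169.21)/2 = 12.42° is on the wrong side of the globe.)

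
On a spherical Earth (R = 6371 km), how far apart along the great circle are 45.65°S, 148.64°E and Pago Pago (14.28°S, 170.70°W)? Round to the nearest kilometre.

Δλ = -170.70 − 148.64 = -319.34°; wrapped into (−180°, 180°]: 40.66°.
Δφ = -14.28 − -45.65 = 31.37°.
a = sin²(Δφ/2) + cos φ₁ · cos φ₂ · sin²(Δλ/2) = 0.154859.
c = 2·atan2(√a, √(1−a)) = 0.80892 rad → d = 6371·c ≈ 5153.61 km.

5154 km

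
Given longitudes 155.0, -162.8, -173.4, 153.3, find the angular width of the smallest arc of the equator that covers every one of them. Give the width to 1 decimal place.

43.9°

Sort the longitudes: -173.4°, -162.8°, +153.3°, +155.0°.
Eastward gaps between consecutive values (wrapping around): 10.6°, 316.1°, 1.7°, 31.6°.
Largest gap = 316.1° ⇒ minimal covering band is its complement: 360° − 316.1° = 43.9°.
Band runs from +153.3° eastward to -162.8°, crossing the antimeridian.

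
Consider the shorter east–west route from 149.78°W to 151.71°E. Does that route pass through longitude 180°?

Naïve |151.71 − -149.78| = 301.49° > 180°, so the shorter arc goes the other way round — across 180°.
Signed shortest Δλ = ((151.71 − -149.78 + 180) mod 360) − 180 = -58.51°.
Going west by 58.51° from -149.78° passes through 180° before reaching +151.71°.

Yes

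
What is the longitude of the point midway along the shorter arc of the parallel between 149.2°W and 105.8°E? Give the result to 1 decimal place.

158.3°E

Signed shortest Δλ from -149.2° to +105.8° is -105.0°.
Midpoint longitude = -149.2° + (-105.0°)/2 = -149.2° − 52.5° = -201.7°.
Normalise into (−180°, 180°]: +158.3°.
(The naïve average (-149.2 + +105.8)/2 = -21.7° is on the wrong side of the globe.)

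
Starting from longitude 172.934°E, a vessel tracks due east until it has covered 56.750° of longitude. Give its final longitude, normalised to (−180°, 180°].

Start at +172.934°; shift +56.750° → +229.684°.
+229.684° lies outside (−180°, 180°]; subtract 360° → -130.316°.

130.316°W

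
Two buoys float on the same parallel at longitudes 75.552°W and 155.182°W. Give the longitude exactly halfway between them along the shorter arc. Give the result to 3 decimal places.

115.367°W

Signed shortest Δλ from -75.552° to -155.182° is -79.630°.
Midpoint longitude = -75.552° + (-79.630°)/2 = -75.552° − 39.815° = -115.367°.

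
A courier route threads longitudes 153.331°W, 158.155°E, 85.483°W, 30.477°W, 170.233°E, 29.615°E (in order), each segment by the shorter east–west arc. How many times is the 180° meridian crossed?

Leg 1: -153.331° → +158.155°, shortest Δλ = -48.514° (west) — crosses 180°.
Leg 2: +158.155° → -85.483°, shortest Δλ = 116.362° (east) — crosses 180°.
Leg 3: -85.483° → -30.477°, shortest Δλ = 55.006° (east) — does not cross 180°.
Leg 4: -30.477° → +170.233°, shortest Δλ = -159.29° (west) — crosses 180°.
Leg 5: +170.233° → +29.615°, shortest Δλ = -140.618° (west) — does not cross 180°.
Total crossings: 3.

3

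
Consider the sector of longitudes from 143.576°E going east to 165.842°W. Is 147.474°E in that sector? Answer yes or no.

Yes

Band width going east from +143.576° to -165.842°: ((-165.842 − 143.576) mod 360) = 50.582°.
Offset of +147.474° east of the west edge: ((147.474 − 143.576) mod 360) = 3.898°.
3.898° ≤ 50.582° ⇒ inside.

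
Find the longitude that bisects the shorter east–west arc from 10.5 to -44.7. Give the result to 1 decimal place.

Signed shortest Δλ from +10.5° to -44.7° is -55.2°.
Midpoint longitude = +10.5° + (-55.2°)/2 = +10.5° − 27.6° = -17.1°.

-17.1°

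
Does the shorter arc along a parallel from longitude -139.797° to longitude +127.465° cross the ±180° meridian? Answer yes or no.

Naïve |127.465 − -139.797| = 267.262° > 180°, so the shorter arc goes the other way round — across 180°.
Signed shortest Δλ = ((127.465 − -139.797 + 180) mod 360) − 180 = -92.738°.
Going west by 92.738° from -139.797° passes through 180° before reaching +127.465°.

Yes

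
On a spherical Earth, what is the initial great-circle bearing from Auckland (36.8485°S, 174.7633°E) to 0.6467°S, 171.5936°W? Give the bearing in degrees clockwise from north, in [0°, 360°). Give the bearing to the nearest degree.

Δλ = -171.5936 − 174.7633 = -346.3569°; wrapped into (−180°, 180°]: 13.6431°.
θ = atan2( sin Δλ · cos φ₂ , cos φ₁ · sin φ₂ − sin φ₁ · cos φ₂ · cos Δλ )
  = atan2(0.23586, 0.57371) = 22.348° → normalised to [0°, 360°): 22.348°.

22°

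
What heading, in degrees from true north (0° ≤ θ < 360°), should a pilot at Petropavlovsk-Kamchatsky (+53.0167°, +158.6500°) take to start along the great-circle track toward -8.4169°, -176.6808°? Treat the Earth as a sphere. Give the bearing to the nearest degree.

Δλ = -176.6808 − 158.6500 = -335.3308°; wrapped into (−180°, 180°]: 24.6692°.
θ = atan2( sin Δλ · cos φ₂ , cos φ₁ · sin φ₂ − sin φ₁ · cos φ₂ · cos Δλ )
  = atan2(0.41288, -0.80614) = 152.880° → normalised to [0°, 360°): 152.880°.

153°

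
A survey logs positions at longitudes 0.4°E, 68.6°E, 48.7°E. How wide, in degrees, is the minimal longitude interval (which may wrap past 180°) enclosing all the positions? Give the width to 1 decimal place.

68.2°

Sort the longitudes: +0.4°, +48.7°, +68.6°.
Eastward gaps between consecutive values (wrapping around): 48.3°, 19.9°, 291.8°.
Largest gap = 291.8° ⇒ minimal covering band is its complement: 360° − 291.8° = 68.2°.
Band runs from +0.4° eastward to +68.6°.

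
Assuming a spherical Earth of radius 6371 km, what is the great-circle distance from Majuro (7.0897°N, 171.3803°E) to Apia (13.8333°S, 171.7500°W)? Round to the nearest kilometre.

2980 km

Δλ = -171.7500 − 171.3803 = -343.1303°; wrapped into (−180°, 180°]: 16.8697°.
Δφ = -13.8333 − 7.0897 = -20.9230°.
a = sin²(Δφ/2) + cos φ₁ · cos φ₂ · sin²(Δλ/2) = 0.053702.
c = 2·atan2(√a, √(1−a)) = 0.46773 rad → d = 6371·c ≈ 2979.88 km.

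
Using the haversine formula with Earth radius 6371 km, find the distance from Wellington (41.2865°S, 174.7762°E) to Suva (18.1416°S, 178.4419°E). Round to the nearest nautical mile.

1402 nmi

Δλ = 178.4419 − 174.7762 = 3.6657°.
Δφ = -18.1416 − -41.2865 = 23.1449°.
a = sin²(Δφ/2) + cos φ₁ · cos φ₂ · sin²(Δλ/2) = 0.040974.
c = 2·atan2(√a, √(1−a)) = 0.40766 rad → d = 6371·c ≈ 2597.17 km ≈ 1402.36 nmi.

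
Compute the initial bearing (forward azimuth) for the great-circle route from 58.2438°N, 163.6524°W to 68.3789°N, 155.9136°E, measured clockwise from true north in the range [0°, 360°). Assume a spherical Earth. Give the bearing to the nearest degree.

Δλ = 155.9136 − -163.6524 = 319.5660°; wrapped into (−180°, 180°]: -40.4340°.
θ = atan2( sin Δλ · cos φ₂ , cos φ₁ · sin φ₂ − sin φ₁ · cos φ₂ · cos Δλ )
  = atan2(-0.23898, 0.25080) = -43.617° → normalised to [0°, 360°): 316.383°.

316°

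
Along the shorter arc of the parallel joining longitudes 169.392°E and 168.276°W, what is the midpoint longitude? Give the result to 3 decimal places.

Signed shortest Δλ from +169.392° to -168.276° is +22.332°.
Midpoint longitude = +169.392° + (+22.332°)/2 = +169.392° + 11.166° = +180.558°.
Normalise into (−180°, 180°]: -179.442°.
(The naïve average (+169.392 + -168.276)/2 = 0.558° is on the wrong side of the globe.)

179.442°W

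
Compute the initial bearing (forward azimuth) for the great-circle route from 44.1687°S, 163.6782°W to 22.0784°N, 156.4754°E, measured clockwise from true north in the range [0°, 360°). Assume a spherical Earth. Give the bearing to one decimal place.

322.2°

Δλ = 156.4754 − -163.6782 = 320.1536°; wrapped into (−180°, 180°]: -39.8464°.
θ = atan2( sin Δλ · cos φ₂ , cos φ₁ · sin φ₂ − sin φ₁ · cos φ₂ · cos Δλ )
  = atan2(-0.59375, 0.76534) = -37.804° → normalised to [0°, 360°): 322.196°.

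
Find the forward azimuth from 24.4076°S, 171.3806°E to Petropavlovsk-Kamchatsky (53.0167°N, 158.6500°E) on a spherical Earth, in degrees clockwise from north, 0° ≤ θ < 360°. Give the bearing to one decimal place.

Δλ = 158.6500 − 171.3806 = -12.7306°.
θ = atan2( sin Δλ · cos φ₂ , cos φ₁ · sin φ₂ − sin φ₁ · cos φ₂ · cos Δλ )
  = atan2(-0.13257, 0.96990) = -7.783° → normalised to [0°, 360°): 352.217°.

352.2°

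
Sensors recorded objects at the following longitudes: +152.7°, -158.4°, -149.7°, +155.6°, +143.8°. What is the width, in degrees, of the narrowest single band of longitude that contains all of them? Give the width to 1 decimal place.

Sort the longitudes: -158.4°, -149.7°, +143.8°, +152.7°, +155.6°.
Eastward gaps between consecutive values (wrapping around): 8.7°, 293.5°, 8.9°, 2.9°, 46.0°.
Largest gap = 293.5° ⇒ minimal covering band is its complement: 360° − 293.5° = 66.5°.
Band runs from +143.8° eastward to -149.7°, crossing the antimeridian.

66.5°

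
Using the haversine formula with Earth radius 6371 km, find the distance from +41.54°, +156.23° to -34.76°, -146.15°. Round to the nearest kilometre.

Δλ = -146.15 − 156.23 = -302.38°; wrapped into (−180°, 180°]: 57.62°.
Δφ = -34.76 − 41.54 = -76.30°.
a = sin²(Δφ/2) + cos φ₁ · cos φ₂ · sin²(Δλ/2) = 0.524387.
c = 2·atan2(√a, √(1−a)) = 1.61959 rad → d = 6371·c ≈ 10318.40 km.

10318 km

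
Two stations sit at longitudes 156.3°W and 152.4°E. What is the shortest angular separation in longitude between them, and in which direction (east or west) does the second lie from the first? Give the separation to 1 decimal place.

51.3° west

Raw difference: 152.4 − -156.3 = 308.7°.
Normalise into (−180°, 180°]: 308.7° − 360° = -51.3°.
Negative ⇒ the second point lies to the west; separation 51.3°.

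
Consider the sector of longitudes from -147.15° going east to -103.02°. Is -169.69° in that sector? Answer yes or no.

Band width going east from -147.15° to -103.02°: ((-103.02 − -147.15) mod 360) = 44.13°.
Offset of -169.69° east of the west edge: ((-169.69 − -147.15) mod 360) = 337.46°.
337.46° > 44.13° ⇒ outside.

No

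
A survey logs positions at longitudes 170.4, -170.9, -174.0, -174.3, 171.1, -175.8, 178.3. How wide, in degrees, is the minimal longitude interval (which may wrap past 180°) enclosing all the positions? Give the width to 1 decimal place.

Sort the longitudes: -175.8°, -174.3°, -174.0°, -170.9°, +170.4°, +171.1°, +178.3°.
Eastward gaps between consecutive values (wrapping around): 1.5°, 0.3°, 3.1°, 341.3°, 0.7°, 7.2°, 5.9°.
Largest gap = 341.3° ⇒ minimal covering band is its complement: 360° − 341.3° = 18.7°.
Band runs from +170.4° eastward to -170.9°, crossing the antimeridian.

18.7°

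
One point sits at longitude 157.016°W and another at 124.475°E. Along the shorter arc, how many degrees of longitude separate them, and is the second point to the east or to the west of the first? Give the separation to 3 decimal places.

Raw difference: 124.475 − -157.016 = 281.491°.
Normalise into (−180°, 180°]: 281.491° − 360° = -78.509°.
Negative ⇒ the second point lies to the west; separation 78.509°.

78.509° west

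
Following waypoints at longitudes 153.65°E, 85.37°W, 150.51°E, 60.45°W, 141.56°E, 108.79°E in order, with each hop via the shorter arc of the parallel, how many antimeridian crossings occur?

4

Leg 1: +153.65° → -85.37°, shortest Δλ = 120.98° (east) — crosses 180°.
Leg 2: -85.37° → +150.51°, shortest Δλ = -124.12° (west) — crosses 180°.
Leg 3: +150.51° → -60.45°, shortest Δλ = 149.04° (east) — crosses 180°.
Leg 4: -60.45° → +141.56°, shortest Δλ = -157.99° (west) — crosses 180°.
Leg 5: +141.56° → +108.79°, shortest Δλ = -32.77° (west) — does not cross 180°.
Total crossings: 4.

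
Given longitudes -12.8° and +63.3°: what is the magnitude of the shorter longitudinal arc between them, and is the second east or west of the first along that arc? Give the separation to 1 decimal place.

Raw difference: 63.3 − -12.8 = 76.1°.
Normalise into (−180°, 180°]: 76.1° stays 76.1°.
Positive ⇒ the second point lies to the east; separation 76.1°.

76.1° east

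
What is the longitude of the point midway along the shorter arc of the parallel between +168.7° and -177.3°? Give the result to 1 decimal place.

Signed shortest Δλ from +168.7° to -177.3° is +14.0°.
Midpoint longitude = +168.7° + (+14.0°)/2 = +168.7° + 7.0° = +175.7°.
(The naïve average (+168.7 + -177.3)/2 = -4.3° is on the wrong side of the globe.)

+175.7°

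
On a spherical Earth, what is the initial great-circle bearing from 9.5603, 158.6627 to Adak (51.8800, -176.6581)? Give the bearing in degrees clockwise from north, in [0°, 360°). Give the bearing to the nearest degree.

21°

Δλ = -176.6581 − 158.6627 = -335.3208°; wrapped into (−180°, 180°]: 24.6792°.
θ = atan2( sin Δλ · cos φ₂ , cos φ₁ · sin φ₂ − sin φ₁ · cos φ₂ · cos Δλ )
  = atan2(0.25775, 0.68263) = 20.686° → normalised to [0°, 360°): 20.686°.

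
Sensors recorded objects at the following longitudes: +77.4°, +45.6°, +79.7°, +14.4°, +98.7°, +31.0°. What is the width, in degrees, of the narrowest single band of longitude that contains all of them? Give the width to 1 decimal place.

84.3°

Sort the longitudes: +14.4°, +31.0°, +45.6°, +77.4°, +79.7°, +98.7°.
Eastward gaps between consecutive values (wrapping around): 16.6°, 14.6°, 31.8°, 2.3°, 19.0°, 275.7°.
Largest gap = 275.7° ⇒ minimal covering band is its complement: 360° − 275.7° = 84.3°.
Band runs from +14.4° eastward to +98.7°.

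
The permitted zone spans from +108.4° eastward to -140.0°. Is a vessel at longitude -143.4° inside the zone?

Yes

Band width going east from +108.4° to -140.0°: ((-140.0 − 108.4) mod 360) = 111.6°.
Offset of -143.4° east of the west edge: ((-143.4 − 108.4) mod 360) = 108.2°.
108.2° ≤ 111.6° ⇒ inside.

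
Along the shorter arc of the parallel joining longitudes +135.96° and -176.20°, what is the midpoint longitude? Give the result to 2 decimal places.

+159.88°

Signed shortest Δλ from +135.96° to -176.20° is +47.84°.
Midpoint longitude = +135.96° + (+47.84°)/2 = +135.96° + 23.92° = +159.88°.
(The naïve average (+135.96 + -176.20)/2 = -20.12° is on the wrong side of the globe.)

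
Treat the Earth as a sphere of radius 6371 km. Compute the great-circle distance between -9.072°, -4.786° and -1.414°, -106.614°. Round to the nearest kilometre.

Δλ = -106.614 − -4.786 = -101.828°.
Δφ = -1.414 − -9.072 = 7.658°.
a = sin²(Δφ/2) + cos φ₁ · cos φ₂ · sin²(Δλ/2) = 0.599229.
c = 2·atan2(√a, √(1−a)) = 1.77058 rad → d = 6371·c ≈ 11280.37 km.

11280 km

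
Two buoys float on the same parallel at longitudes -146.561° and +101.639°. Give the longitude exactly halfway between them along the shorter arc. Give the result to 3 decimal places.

+157.539°

Signed shortest Δλ from -146.561° to +101.639° is -111.800°.
Midpoint longitude = -146.561° + (-111.800°)/2 = -146.561° − 55.900° = -202.461°.
Normalise into (−180°, 180°]: +157.539°.
(The naïve average (-146.561 + +101.639)/2 = -22.461° is on the wrong side of the globe.)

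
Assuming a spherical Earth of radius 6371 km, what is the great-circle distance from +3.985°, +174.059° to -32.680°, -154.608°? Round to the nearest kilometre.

5246 km

Δλ = -154.608 − 174.059 = -328.667°; wrapped into (−180°, 180°]: 31.333°.
Δφ = -32.680 − 3.985 = -36.665°.
a = sin²(Δφ/2) + cos φ₁ · cos φ₂ · sin²(Δλ/2) = 0.160158.
c = 2·atan2(√a, √(1−a)) = 0.82347 rad → d = 6371·c ≈ 5246.30 km.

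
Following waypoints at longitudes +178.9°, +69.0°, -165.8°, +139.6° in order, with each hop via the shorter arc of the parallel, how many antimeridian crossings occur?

Leg 1: +178.9° → +69.0°, shortest Δλ = -109.9° (west) — does not cross 180°.
Leg 2: +69.0° → -165.8°, shortest Δλ = 125.2° (east) — crosses 180°.
Leg 3: -165.8° → +139.6°, shortest Δλ = -54.6° (west) — crosses 180°.
Total crossings: 2.

2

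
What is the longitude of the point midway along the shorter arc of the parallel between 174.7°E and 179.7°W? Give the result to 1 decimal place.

177.5°E

Signed shortest Δλ from +174.7° to -179.7° is +5.6°.
Midpoint longitude = +174.7° + (+5.6°)/2 = +174.7° + 2.8° = +177.5°.
(The naïve average (+174.7 + -179.7)/2 = -2.5° is on the wrong side of the globe.)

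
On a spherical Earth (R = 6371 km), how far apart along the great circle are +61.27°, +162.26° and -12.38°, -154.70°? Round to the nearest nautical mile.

4868 nmi

Δλ = -154.70 − 162.26 = -316.96°; wrapped into (−180°, 180°]: 43.04°.
Δφ = -12.38 − 61.27 = -73.65°.
a = sin²(Δφ/2) + cos φ₁ · cos φ₂ · sin²(Δλ/2) = 0.422425.
c = 2·atan2(√a, √(1−a)) = 1.41502 rad → d = 6371·c ≈ 9015.08 km ≈ 4867.75 nmi.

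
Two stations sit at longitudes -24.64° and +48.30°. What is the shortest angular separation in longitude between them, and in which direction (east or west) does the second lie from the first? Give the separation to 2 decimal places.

72.94° east

Raw difference: 48.30 − -24.64 = 72.94°.
Normalise into (−180°, 180°]: 72.94° stays 72.94°.
Positive ⇒ the second point lies to the east; separation 72.94°.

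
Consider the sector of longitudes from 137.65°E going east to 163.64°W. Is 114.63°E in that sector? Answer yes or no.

No

Band width going east from +137.65° to -163.64°: ((-163.64 − 137.65) mod 360) = 58.71°.
Offset of +114.63° east of the west edge: ((114.63 − 137.65) mod 360) = 336.98°.
336.98° > 58.71° ⇒ outside.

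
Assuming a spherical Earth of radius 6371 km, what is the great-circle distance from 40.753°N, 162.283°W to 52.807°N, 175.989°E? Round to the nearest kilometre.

2115 km

Δλ = 175.989 − -162.283 = 338.272°; wrapped into (−180°, 180°]: -21.728°.
Δφ = 52.807 − 40.753 = 12.054°.
a = sin²(Δφ/2) + cos φ₁ · cos φ₂ · sin²(Δλ/2) = 0.027292.
c = 2·atan2(√a, √(1−a)) = 0.33193 rad → d = 6371·c ≈ 2114.71 km.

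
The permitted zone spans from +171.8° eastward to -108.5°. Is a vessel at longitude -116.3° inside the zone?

Yes

Band width going east from +171.8° to -108.5°: ((-108.5 − 171.8) mod 360) = 79.7°.
Offset of -116.3° east of the west edge: ((-116.3 − 171.8) mod 360) = 71.9°.
71.9° ≤ 79.7° ⇒ inside.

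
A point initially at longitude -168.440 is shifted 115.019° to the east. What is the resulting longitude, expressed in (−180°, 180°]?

-53.421°

Start at -168.440°; shift +115.019° → -53.421°.
-53.421° already lies in (−180°, 180°].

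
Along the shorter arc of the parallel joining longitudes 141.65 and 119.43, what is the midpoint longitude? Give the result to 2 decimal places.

Signed shortest Δλ from +141.65° to +119.43° is -22.22°.
Midpoint longitude = +141.65° + (-22.22°)/2 = +141.65° − 11.11° = +130.54°.

+130.54°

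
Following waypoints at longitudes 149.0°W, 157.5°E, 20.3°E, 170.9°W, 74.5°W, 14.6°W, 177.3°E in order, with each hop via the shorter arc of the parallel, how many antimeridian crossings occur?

3

Leg 1: -149.0° → +157.5°, shortest Δλ = -53.5° (west) — crosses 180°.
Leg 2: +157.5° → +20.3°, shortest Δλ = -137.2° (west) — does not cross 180°.
Leg 3: +20.3° → -170.9°, shortest Δλ = 168.8° (east) — crosses 180°.
Leg 4: -170.9° → -74.5°, shortest Δλ = 96.4° (east) — does not cross 180°.
Leg 5: -74.5° → -14.6°, shortest Δλ = 59.9° (east) — does not cross 180°.
Leg 6: -14.6° → +177.3°, shortest Δλ = -168.1° (west) — crosses 180°.
Total crossings: 3.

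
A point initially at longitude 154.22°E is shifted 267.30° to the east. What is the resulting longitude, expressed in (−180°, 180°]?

Start at +154.22°; shift +267.30° → +421.52°.
+421.52° lies outside (−180°, 180°]; subtract 360° → +61.52°.

61.52°E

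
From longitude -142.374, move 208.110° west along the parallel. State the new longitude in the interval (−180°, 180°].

Start at -142.374°; shift −208.110° → -350.484°.
-350.484° lies outside (−180°, 180°]; add 360° → +9.516°.

+9.516°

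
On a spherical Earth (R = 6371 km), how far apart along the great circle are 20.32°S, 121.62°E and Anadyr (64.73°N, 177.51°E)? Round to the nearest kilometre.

10579 km

Δλ = 177.51 − 121.62 = 55.89°.
Δφ = 64.73 − -20.32 = 85.05°.
a = sin²(Δφ/2) + cos φ₁ · cos φ₂ · sin²(Δλ/2) = 0.544770.
c = 2·atan2(√a, √(1−a)) = 1.66046 rad → d = 6371·c ≈ 10578.77 km.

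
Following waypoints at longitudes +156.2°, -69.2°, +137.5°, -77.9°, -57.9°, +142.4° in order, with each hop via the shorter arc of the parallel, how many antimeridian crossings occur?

4

Leg 1: +156.2° → -69.2°, shortest Δλ = 134.6° (east) — crosses 180°.
Leg 2: -69.2° → +137.5°, shortest Δλ = -153.3° (west) — crosses 180°.
Leg 3: +137.5° → -77.9°, shortest Δλ = 144.6° (east) — crosses 180°.
Leg 4: -77.9° → -57.9°, shortest Δλ = 20.0° (east) — does not cross 180°.
Leg 5: -57.9° → +142.4°, shortest Δλ = -159.7° (west) — crosses 180°.
Total crossings: 4.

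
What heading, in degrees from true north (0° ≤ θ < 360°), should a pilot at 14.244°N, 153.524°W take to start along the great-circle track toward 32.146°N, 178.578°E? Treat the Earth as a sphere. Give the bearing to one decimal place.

309.9°

Δλ = 178.578 − -153.524 = 332.102°; wrapped into (−180°, 180°]: -27.898°.
θ = atan2( sin Δλ · cos φ₂ , cos φ₁ · sin φ₂ − sin φ₁ · cos φ₂ · cos Δλ )
  = atan2(-0.39617, 0.33160) = -50.070° → normalised to [0°, 360°): 309.930°.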